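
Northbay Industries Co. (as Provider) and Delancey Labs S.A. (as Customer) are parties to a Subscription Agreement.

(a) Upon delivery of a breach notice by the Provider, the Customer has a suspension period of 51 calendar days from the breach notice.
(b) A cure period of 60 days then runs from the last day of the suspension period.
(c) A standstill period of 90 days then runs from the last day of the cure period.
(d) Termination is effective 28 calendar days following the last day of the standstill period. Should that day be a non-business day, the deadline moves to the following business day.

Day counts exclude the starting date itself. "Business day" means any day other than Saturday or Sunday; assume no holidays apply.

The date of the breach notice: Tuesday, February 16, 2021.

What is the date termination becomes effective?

October 4, 2021

The last day of the suspension period: February 16, 2021 + 51 days = April 8, 2021.
Adding 60 calendar days to April 8, 2021 gives June 7, 2021, which is the last day of the cure period.
Adding 90 calendar days to June 7, 2021 gives September 5, 2021, which is the last day of the standstill period.
The date termination becomes effective: 28 calendar days after September 5, 2021 is October 3, 2021. That falls on a Sunday, so it rolls to the next business day, Monday, October 4, 2021.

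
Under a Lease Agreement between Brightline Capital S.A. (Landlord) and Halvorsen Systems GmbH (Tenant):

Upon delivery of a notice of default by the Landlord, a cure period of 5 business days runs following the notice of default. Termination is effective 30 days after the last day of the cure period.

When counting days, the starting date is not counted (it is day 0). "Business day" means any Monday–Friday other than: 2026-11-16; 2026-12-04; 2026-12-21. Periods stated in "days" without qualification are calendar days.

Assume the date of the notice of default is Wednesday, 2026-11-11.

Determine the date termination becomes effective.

The last day of the cure period: counting 5 business days from Wednesday, 2026-11-11 (Nov 12, Nov 13, Nov 17, Nov 18, Nov 19, skipping weekends and the listed holiday on Nov 16) reaches Thursday, 2026-11-19.
The date termination becomes effective: 30 calendar days after 2026-11-19 is 2026-12-19.

2026-12-19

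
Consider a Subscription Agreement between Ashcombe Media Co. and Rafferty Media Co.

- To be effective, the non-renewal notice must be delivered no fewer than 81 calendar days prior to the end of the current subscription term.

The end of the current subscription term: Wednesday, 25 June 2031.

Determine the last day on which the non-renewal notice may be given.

5 April 2031

Counting back 81 calendar days from 25 June 2031 gives 5 April 2031.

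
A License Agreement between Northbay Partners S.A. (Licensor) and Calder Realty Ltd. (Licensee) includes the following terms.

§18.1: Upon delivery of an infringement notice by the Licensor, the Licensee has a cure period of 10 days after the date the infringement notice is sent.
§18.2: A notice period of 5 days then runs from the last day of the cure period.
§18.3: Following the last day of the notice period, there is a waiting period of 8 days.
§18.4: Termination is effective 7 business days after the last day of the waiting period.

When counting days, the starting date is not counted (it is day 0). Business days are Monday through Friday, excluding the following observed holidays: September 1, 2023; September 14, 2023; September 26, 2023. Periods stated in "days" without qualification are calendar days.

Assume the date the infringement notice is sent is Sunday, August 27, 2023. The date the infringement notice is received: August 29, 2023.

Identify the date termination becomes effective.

The last day of the cure period: August 27, 2023 + 10 days = September 6, 2023.
The last day of the notice period: September 6, 2023 + 5 days = September 11, 2023.
Adding 8 calendar days to September 11, 2023 gives September 19, 2023, which is the last day of the waiting period.
From Tuesday, September 19, 2023, 7 business days (Sep 20, Sep 21, Sep 22, Sep 25, Sep 27, Sep 28, Sep 29, skipping weekends and the listed holiday on Sep 26) brings us to Friday, September 29, 2023, which is the date termination becomes effective.

September 29, 2023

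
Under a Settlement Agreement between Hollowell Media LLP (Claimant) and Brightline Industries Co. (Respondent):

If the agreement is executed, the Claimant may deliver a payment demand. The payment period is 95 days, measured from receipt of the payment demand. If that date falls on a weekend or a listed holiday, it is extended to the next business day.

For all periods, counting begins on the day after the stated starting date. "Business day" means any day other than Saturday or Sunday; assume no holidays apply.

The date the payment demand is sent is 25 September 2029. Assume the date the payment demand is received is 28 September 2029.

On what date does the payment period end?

The last day of the payment period: 28 September 2029 + 95 days = 1 January 2030. 1 January 2030 is a Tuesday, so no roll-forward applies.

1 January 2030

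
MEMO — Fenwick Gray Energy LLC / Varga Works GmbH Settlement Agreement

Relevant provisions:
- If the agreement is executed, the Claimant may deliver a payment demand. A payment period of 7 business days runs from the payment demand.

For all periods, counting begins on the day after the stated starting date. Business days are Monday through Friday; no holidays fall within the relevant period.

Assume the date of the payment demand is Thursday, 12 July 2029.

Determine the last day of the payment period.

The last day of the payment period: 7 business days after Thursday, 12 July 2029, skipping weekends — Jul 13, Jul 16, Jul 17, Jul 18, Jul 19, Jul 20, Jul 23 — lands on Monday, 23 July 2029.

23 July 2029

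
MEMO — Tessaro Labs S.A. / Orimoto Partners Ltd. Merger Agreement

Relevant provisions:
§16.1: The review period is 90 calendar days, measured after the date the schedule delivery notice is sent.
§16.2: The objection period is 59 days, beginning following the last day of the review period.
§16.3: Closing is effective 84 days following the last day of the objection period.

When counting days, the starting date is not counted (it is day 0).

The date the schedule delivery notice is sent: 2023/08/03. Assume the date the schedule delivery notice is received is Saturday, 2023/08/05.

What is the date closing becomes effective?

The last day of the review period: 2023/08/03 + 90 days = 2023/11/01.
Adding 59 calendar days to 2023/11/01 gives 2023/12/30, which is the last day of the objection period.
The date closing becomes effective: 84 calendar days after 2023/12/30 is 2024/03/23.

2024/03/23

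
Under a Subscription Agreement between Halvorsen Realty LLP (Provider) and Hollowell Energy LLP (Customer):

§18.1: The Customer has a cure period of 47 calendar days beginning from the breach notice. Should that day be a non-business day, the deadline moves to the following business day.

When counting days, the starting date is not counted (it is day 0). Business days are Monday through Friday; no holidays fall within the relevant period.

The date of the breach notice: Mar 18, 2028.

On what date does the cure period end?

The last day of the cure period: Mar 18, 2028 + 47 days = May 4, 2028. May 4, 2028 is a Thursday, so no roll-forward applies.

May 4, 2028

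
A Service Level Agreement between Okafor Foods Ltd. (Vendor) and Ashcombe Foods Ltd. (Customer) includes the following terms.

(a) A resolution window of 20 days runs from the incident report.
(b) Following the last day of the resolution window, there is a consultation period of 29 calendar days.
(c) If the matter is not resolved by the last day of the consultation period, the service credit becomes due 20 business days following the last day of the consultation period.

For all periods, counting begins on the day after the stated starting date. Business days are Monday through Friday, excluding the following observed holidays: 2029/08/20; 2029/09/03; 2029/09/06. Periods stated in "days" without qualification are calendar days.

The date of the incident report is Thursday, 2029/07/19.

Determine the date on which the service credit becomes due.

2029/10/04

Adding 20 calendar days to 2029/07/19 gives 2029/08/08, which is the last day of the resolution window.
The last day of the consultation period: 2029/08/08 + 29 days = 2029/09/06.
The date on which the service credit becomes due: 20 business days after Thursday, 2029/09/06, skipping weekends — Sep 7, Sep 10, Sep 11, Sep 12, …, Oct 2, Oct 3, Oct 4 — lands on Thursday, 2029/10/04.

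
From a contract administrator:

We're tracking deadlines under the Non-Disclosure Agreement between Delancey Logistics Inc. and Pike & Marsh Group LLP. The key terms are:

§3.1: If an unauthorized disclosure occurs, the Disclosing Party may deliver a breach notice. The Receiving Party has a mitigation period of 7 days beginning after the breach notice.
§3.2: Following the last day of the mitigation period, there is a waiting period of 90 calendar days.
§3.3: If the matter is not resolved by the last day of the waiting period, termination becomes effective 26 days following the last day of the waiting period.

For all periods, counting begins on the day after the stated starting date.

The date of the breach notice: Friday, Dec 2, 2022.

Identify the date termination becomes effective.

The last day of the mitigation period: Dec 2, 2022 + 7 days = Dec 9, 2022.
The last day of the waiting period: Dec 9, 2022 + 90 days = Mar 9, 2023.
The date termination becomes effective: 26 calendar days after Mar 9, 2023 is Apr 4, 2023.

Apr 4, 2023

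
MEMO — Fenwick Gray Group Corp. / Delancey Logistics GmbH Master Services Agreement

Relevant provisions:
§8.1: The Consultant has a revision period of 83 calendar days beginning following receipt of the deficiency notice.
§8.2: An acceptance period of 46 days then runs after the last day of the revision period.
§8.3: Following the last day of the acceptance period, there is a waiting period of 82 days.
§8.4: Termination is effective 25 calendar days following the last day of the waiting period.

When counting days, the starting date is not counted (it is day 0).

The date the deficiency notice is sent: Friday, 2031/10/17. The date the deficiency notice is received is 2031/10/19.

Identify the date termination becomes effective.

The last day of the revision period: 2031/10/19 + 83 days = 2032/01/10.
The last day of the acceptance period: 46 calendar days after 2032/01/10 is 2032/02/25.
The last day of the waiting period: 82 calendar days after 2032/02/25 is 2032/05/17.
The date termination becomes effective: 2032/05/17 + 25 days = 2032/06/11.

2032/06/11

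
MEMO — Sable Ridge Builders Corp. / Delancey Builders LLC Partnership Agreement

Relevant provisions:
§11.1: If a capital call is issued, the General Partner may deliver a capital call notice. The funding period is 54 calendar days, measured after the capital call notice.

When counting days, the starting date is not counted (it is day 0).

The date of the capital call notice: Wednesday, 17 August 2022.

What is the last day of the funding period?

10 October 2022

The last day of the funding period: 54 calendar days after 17 August 2022 is 10 October 2022.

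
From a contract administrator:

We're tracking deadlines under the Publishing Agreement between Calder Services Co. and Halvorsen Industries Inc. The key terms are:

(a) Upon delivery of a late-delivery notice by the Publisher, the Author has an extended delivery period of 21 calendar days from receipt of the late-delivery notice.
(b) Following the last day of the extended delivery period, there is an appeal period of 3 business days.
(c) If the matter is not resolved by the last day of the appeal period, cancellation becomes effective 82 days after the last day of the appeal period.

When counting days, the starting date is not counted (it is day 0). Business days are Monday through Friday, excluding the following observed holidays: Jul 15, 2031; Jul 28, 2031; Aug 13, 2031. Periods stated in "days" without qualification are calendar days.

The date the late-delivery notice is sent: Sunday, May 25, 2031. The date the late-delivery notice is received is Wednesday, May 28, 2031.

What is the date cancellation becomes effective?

The last day of the extended delivery period: 21 calendar days after May 28, 2031 is Jun 18, 2031.
From Wednesday, Jun 18, 2031, 3 business days (Jun 19, Jun 20, Jun 23, skipping weekends) brings us to Monday, Jun 23, 2031, which is the last day of the appeal period.
Adding 82 calendar days to Jun 23, 2031 gives Sep 13, 2031, which is the date cancellation becomes effective.

Sep 13, 2031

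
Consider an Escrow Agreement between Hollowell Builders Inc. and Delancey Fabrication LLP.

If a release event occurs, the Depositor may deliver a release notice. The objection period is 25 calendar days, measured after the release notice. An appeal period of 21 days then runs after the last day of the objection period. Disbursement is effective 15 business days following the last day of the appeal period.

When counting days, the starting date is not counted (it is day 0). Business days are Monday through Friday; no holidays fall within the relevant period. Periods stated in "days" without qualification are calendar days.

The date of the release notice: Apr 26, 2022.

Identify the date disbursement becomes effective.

The last day of the objection period: Apr 26, 2022 + 25 days = May 21, 2022.
Adding 21 calendar days to May 21, 2022 gives Jun 11, 2022, which is the last day of the appeal period.
The date disbursement becomes effective: counting 15 business days from Saturday, Jun 11, 2022 (Jun 13, Jun 14, Jun 15, Jun 16, …, Jun 29, Jun 30, Jul 1, skipping weekends) reaches Friday, Jul 1, 2022.

Jul 1, 2022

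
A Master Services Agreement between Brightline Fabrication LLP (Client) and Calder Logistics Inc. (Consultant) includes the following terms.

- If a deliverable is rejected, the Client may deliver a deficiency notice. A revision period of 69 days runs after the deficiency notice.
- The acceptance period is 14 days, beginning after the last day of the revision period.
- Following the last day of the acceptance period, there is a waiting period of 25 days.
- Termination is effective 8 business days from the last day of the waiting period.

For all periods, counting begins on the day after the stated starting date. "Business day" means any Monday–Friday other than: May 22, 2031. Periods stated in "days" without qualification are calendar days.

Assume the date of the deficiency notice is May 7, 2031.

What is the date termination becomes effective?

The last day of the revision period: May 7, 2031 + 69 days = Jul 15, 2031.
Adding 14 calendar days to Jul 15, 2031 gives Jul 29, 2031, which is the last day of the acceptance period.
The last day of the waiting period: 25 calendar days after Jul 29, 2031 is Aug 23, 2031.
The date termination becomes effective: counting 8 business days from Saturday, Aug 23, 2031 (Aug 25, Aug 26, Aug 27, Aug 28, Aug 29, Sep 1, Sep 2, Sep 3, skipping weekends) reaches Wednesday, Sep 3, 2031.

Sep 3, 2031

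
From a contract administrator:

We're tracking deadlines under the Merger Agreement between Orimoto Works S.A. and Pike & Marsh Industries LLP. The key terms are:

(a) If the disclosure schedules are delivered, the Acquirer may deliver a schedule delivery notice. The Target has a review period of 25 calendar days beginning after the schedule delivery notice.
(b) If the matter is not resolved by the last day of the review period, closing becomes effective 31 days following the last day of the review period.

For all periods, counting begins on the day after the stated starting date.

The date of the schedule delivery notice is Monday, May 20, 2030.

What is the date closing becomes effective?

Jul 15, 2030

The last day of the review period: 25 calendar days after May 20, 2030 is Jun 14, 2030.
The date closing becomes effective: 31 calendar days after Jun 14, 2030 is Jul 15, 2030.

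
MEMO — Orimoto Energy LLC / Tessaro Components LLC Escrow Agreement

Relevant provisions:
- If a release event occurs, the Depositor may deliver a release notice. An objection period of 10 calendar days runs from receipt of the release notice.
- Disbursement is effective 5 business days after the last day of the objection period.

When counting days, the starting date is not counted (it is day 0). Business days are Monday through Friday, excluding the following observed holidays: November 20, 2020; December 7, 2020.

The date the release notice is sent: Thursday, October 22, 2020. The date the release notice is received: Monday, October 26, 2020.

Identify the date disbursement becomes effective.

The last day of the objection period: 10 calendar days after October 26, 2020 is November 5, 2020.
From Thursday, November 5, 2020, 5 business days (Nov 6, Nov 9, Nov 10, Nov 11, Nov 12, skipping weekends) brings us to Thursday, November 12, 2020, which is the date disbursement becomes effective.

November 12, 2020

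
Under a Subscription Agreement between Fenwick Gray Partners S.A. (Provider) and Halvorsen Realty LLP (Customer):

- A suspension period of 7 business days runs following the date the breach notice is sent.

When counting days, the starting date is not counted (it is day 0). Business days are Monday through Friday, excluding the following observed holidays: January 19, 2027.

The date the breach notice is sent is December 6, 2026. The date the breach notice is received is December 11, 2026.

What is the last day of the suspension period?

The last day of the suspension period: 7 business days after Sunday, December 6, 2026, skipping weekends — Dec 7, Dec 8, Dec 9, Dec 10, Dec 11, Dec 14, Dec 15 — lands on Tuesday, December 15, 2026.

December 15, 2026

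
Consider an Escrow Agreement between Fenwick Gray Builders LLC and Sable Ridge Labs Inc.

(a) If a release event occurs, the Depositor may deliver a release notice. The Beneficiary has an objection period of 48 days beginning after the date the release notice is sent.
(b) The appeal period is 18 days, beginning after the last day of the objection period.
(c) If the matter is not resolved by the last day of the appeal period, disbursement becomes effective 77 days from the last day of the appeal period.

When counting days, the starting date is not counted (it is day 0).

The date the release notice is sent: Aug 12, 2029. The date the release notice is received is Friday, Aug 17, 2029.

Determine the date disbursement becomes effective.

Jan 2, 2030

The last day of the objection period: 48 calendar days after Aug 12, 2029 is Sep 29, 2029.
The last day of the appeal period: 18 calendar days after Sep 29, 2029 is Oct 17, 2029.
The date disbursement becomes effective: Oct 17, 2029 + 77 days = Jan 2, 2030.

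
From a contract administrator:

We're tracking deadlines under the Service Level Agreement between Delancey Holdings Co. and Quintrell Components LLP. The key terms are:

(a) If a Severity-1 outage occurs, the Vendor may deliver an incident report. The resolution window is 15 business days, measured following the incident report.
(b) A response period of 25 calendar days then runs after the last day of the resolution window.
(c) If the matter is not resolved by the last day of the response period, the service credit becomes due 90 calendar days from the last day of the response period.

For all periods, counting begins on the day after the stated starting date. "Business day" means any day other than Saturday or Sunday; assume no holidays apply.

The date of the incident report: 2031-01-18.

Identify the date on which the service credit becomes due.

The last day of the resolution window: counting 15 business days from Saturday, 2031-01-18 (Jan 20, Jan 21, Jan 22, Jan 23, …, Feb 5, Feb 6, Feb 7, skipping weekends) reaches Friday, 2031-02-07.
The last day of the response period: 25 calendar days after 2031-02-07 is 2031-03-04.
Adding 90 calendar days to 2031-03-04 gives 2031-06-02, which is the date on which the service credit becomes due.

2031-06-02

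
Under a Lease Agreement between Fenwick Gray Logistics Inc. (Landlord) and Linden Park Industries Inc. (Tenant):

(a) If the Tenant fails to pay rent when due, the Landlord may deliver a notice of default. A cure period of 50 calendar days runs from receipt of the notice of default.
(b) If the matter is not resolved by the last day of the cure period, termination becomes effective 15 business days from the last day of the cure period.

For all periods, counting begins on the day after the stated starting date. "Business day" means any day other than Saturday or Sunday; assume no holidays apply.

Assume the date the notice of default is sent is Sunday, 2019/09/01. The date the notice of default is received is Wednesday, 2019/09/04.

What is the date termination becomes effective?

2019/11/14

Adding 50 calendar days to 2019/09/04 gives 2019/10/24, which is the last day of the cure period.
The date termination becomes effective: counting 15 business days from Thursday, 2019/10/24 (Oct 25, Oct 28, Oct 29, Oct 30, …, Nov 12, Nov 13, Nov 14, skipping weekends) reaches Thursday, 2019/11/14.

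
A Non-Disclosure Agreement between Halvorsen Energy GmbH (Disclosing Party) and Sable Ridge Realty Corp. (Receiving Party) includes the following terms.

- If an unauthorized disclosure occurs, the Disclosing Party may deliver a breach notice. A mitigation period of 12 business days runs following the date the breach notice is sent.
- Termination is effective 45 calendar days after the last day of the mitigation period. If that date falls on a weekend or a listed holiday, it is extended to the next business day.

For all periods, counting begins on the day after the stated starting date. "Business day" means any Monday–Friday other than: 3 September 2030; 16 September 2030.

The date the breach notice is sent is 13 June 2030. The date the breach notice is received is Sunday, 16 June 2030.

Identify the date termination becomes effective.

15 August 2030

From Thursday, 13 June 2030, 12 business days (Jun 14, Jun 17, Jun 18, Jun 19, …, Jun 27, Jun 28, Jul 1, skipping weekends) brings us to Monday, 1 July 2030, which is the last day of the mitigation period.
The date termination becomes effective: 45 calendar days after 1 July 2030 is 15 August 2030. 15 August 2030 is a Thursday and is not a listed holiday, so no roll-forward applies.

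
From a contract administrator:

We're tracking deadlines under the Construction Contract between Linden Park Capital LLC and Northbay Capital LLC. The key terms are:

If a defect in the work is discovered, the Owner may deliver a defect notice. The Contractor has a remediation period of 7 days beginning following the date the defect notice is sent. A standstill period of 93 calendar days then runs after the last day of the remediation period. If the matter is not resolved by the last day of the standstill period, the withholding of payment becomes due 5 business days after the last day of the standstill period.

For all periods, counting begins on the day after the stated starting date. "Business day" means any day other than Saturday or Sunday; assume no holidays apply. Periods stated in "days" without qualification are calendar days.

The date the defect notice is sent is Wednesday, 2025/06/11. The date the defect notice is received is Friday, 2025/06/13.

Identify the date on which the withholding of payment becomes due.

2025/09/26

The last day of the remediation period: 2025/06/11 + 7 days = 2025/06/18.
Adding 93 calendar days to 2025/06/18 gives 2025/09/19, which is the last day of the standstill period.
The date on which the withholding of payment becomes due: counting 5 business days from Friday, 2025/09/19 (Sep 22, Sep 23, Sep 24, Sep 25, Sep 26, skipping weekends) reaches Friday, 2025/09/26.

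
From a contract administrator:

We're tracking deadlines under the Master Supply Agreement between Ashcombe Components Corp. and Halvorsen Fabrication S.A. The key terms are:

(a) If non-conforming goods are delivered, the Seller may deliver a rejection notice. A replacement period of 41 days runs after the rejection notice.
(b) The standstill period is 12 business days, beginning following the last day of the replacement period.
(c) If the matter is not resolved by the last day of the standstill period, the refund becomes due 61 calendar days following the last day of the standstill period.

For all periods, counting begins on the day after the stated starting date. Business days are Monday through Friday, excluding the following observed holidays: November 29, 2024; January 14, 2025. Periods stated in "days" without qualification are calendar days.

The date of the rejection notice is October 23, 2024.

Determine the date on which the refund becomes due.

The last day of the replacement period: October 23, 2024 + 41 days = December 3, 2024.
From Tuesday, December 3, 2024, 12 business days (Dec 4, Dec 5, Dec 6, Dec 9, …, Dec 17, Dec 18, Dec 19, skipping weekends) brings us to Thursday, December 19, 2024, which is the last day of the standstill period.
The date on which the refund becomes due: December 19, 2024 + 61 days = February 18, 2025.

February 18, 2025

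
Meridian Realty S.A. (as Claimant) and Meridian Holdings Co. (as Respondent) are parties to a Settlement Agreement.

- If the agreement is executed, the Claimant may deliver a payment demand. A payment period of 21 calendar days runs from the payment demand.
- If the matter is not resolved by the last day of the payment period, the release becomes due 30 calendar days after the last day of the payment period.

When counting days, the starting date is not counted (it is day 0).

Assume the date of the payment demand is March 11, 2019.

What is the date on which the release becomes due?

May 1, 2019

The last day of the payment period: 21 calendar days after March 11, 2019 is April 1, 2019.
Adding 30 calendar days to April 1, 2019 gives May 1, 2019, which is the date on which the release becomes due.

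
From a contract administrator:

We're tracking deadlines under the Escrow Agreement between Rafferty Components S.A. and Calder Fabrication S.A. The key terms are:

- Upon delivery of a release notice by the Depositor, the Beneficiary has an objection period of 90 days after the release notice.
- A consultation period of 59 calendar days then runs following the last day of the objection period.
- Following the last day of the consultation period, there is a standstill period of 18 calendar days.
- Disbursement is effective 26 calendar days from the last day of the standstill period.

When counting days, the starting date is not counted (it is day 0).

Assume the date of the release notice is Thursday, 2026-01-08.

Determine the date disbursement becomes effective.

The last day of the objection period: 2026-01-08 + 90 days = 2026-04-08.
Adding 59 calendar days to 2026-04-08 gives 2026-06-06, which is the last day of the consultation period.
The last day of the standstill period: 2026-06-06 + 18 days = 2026-06-24.
The date disbursement becomes effective: 26 calendar days after 2026-06-24 is 2026-07-20.

2026-07-20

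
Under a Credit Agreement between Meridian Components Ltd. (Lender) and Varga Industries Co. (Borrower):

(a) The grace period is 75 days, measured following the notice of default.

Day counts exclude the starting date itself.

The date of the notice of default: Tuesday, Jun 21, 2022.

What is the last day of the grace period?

Sep 4, 2022

The last day of the grace period: Jun 21, 2022 + 75 days = Sep 4, 2022.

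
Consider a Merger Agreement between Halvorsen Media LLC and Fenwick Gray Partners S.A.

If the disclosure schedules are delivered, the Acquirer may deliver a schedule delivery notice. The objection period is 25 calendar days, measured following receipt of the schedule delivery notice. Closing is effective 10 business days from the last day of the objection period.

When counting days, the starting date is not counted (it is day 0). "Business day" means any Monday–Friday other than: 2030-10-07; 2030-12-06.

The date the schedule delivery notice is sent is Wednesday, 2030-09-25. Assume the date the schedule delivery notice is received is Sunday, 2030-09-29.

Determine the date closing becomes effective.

The last day of the objection period: 25 calendar days after 2030-09-29 is 2030-10-24.
The date closing becomes effective: 10 business days after Thursday, 2030-10-24, skipping weekends — Oct 25, Oct 28, Oct 29, Oct 30, Oct 31, Nov 1, Nov 4, Nov 5, Nov 6, Nov 7 — lands on Thursday, 2030-11-07.

2030-11-07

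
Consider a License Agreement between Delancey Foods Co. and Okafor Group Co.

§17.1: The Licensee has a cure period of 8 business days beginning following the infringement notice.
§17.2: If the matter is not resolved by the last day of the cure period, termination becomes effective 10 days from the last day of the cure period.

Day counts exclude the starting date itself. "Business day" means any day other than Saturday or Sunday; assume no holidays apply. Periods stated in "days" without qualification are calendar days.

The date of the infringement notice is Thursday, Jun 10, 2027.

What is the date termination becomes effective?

Jul 2, 2027

The last day of the cure period: 8 business days after Thursday, Jun 10, 2027, skipping weekends — Jun 11, Jun 14, Jun 15, Jun 16, Jun 17, Jun 18, Jun 21, Jun 22 — lands on Tuesday, Jun 22, 2027.
Adding 10 calendar days to Jun 22, 2027 gives Jul 2, 2027, which is the date termination becomes effective.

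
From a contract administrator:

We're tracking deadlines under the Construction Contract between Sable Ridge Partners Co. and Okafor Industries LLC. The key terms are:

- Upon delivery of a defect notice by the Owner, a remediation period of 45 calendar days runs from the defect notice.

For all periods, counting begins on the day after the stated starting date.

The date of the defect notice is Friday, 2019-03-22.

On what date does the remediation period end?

2019-05-06

The last day of the remediation period: 2019-03-22 + 45 days = 2019-05-06.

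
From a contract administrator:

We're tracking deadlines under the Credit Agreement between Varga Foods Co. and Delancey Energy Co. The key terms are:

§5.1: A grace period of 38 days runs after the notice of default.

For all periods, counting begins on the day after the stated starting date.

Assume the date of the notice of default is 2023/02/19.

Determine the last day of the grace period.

2023/03/29

Adding 38 calendar days to 2023/02/19 gives 2023/03/29, which is the last day of the grace period.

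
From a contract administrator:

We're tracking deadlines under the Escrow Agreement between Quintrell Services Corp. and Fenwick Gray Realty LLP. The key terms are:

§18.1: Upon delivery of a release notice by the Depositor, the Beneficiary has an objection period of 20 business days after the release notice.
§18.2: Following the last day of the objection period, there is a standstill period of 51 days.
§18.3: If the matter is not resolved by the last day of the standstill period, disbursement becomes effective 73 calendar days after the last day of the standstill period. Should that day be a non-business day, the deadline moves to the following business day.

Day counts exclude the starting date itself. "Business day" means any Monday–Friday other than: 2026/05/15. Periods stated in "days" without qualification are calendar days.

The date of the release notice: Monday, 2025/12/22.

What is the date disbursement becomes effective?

2026/05/25

From Monday, 2025/12/22, 20 business days (Dec 23, Dec 24, Dec 25, Dec 26, …, Jan 15, Jan 16, Jan 19, skipping weekends) brings us to Monday, 2026/01/19, which is the last day of the objection period.
The last day of the standstill period: 2026/01/19 + 51 days = 2026/03/11.
The date disbursement becomes effective: 73 calendar days after 2026/03/11 is 2026/05/23. That falls on a Saturday, so it rolls to the next business day, Monday, 2026/05/25.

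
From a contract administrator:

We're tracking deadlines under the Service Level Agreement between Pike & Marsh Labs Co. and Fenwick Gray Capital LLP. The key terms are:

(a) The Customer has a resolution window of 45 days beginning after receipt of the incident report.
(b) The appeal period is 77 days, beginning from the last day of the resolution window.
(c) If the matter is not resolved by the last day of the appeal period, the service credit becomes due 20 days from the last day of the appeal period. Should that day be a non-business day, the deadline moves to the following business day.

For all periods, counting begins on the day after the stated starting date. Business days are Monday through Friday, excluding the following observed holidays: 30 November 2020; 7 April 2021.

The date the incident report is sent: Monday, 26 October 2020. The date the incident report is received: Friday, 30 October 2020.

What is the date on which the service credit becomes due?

Adding 45 calendar days to 30 October 2020 gives 14 December 2020, which is the last day of the resolution window.
The last day of the appeal period: 14 December 2020 + 77 days = 1 March 2021.
Adding 20 calendar days to 1 March 2021 gives 21 March 2021, which is the date on which the service credit becomes due. That falls on a Sunday, so it rolls to the next business day, Monday, 22 March 2021.

22 March 2021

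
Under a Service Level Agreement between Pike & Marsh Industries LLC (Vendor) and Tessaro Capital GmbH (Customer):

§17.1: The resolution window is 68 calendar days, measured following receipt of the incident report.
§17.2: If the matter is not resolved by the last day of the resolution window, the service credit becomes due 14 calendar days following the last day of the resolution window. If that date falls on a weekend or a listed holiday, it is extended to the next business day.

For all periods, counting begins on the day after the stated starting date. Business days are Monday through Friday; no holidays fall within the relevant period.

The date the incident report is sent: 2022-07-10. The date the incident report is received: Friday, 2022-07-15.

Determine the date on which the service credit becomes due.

The last day of the resolution window: 68 calendar days after 2022-07-15 is 2022-09-21.
The date on which the service credit becomes due: 14 calendar days after 2022-09-21 is 2022-10-05. 2022-10-05 is a Wednesday, so no roll-forward applies.

2022-10-05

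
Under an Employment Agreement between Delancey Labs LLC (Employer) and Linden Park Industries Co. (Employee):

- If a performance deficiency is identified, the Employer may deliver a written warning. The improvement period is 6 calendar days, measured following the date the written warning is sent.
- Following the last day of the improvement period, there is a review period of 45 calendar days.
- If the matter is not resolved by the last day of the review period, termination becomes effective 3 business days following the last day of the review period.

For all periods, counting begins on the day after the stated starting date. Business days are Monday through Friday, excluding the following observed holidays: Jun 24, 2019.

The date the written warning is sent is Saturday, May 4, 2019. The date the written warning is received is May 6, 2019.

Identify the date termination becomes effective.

Jun 27, 2019

Adding 6 calendar days to May 4, 2019 gives May 10, 2019, which is the last day of the improvement period.
The last day of the review period: 45 calendar days after May 10, 2019 is Jun 24, 2019.
From Monday, Jun 24, 2019, 3 business days (Jun 25, Jun 26, Jun 27, skipping weekends) brings us to Thursday, Jun 27, 2019, which is the date termination becomes effective.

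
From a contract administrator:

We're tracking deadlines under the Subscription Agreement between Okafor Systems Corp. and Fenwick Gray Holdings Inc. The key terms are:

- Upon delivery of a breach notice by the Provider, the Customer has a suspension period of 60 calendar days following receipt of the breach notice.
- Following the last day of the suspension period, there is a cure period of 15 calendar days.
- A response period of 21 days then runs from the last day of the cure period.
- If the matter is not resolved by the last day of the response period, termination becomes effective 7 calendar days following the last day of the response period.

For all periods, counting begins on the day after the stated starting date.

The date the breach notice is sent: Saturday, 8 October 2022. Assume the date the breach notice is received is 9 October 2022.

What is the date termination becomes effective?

20 January 2023

Adding 60 calendar days to 9 October 2022 gives 8 December 2022, which is the last day of the suspension period.
The last day of the cure period: 8 December 2022 + 15 days = 23 December 2022.
The last day of the response period: 23 December 2022 + 21 days = 13 January 2023.
Adding 7 calendar days to 13 January 2023 gives 20 January 2023, which is the date termination becomes effective.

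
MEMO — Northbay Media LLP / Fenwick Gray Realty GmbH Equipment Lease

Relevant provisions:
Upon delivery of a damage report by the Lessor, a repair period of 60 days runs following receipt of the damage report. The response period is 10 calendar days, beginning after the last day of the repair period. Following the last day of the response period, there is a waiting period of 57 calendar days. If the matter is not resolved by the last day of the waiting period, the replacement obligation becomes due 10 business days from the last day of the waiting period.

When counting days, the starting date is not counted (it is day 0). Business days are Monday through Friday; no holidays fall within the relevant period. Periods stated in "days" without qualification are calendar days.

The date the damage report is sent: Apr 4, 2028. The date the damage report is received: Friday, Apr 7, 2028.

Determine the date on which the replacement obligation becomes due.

Adding 60 calendar days to Apr 7, 2028 gives Jun 6, 2028, which is the last day of the repair period.
Adding 10 calendar days to Jun 6, 2028 gives Jun 16, 2028, which is the last day of the response period.
The last day of the waiting period: 57 calendar days after Jun 16, 2028 is Aug 12, 2028.
The date on which the replacement obligation becomes due: 10 business days after Saturday, Aug 12, 2028, skipping weekends — Aug 14, Aug 15, Aug 16, Aug 17, Aug 18, Aug 21, Aug 22, Aug 23, Aug 24, Aug 25 — lands on Friday, Aug 25, 2028.

Aug 25, 2028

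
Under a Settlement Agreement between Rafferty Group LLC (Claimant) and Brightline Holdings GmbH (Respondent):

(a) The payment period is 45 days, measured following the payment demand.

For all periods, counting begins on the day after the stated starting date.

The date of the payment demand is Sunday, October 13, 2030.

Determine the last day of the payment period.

November 27, 2030

The last day of the payment period: October 13, 2030 + 45 days = November 27, 2030.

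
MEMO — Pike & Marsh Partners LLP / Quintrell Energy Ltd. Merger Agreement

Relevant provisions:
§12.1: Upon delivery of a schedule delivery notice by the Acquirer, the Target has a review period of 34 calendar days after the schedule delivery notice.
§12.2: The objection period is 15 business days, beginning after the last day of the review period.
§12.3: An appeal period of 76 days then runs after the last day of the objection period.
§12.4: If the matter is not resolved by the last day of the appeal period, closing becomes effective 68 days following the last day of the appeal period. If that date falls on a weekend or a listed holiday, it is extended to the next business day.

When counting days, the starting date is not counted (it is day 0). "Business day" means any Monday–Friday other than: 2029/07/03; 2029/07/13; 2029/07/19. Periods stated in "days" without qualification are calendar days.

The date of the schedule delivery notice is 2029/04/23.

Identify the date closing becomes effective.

Adding 34 calendar days to 2029/04/23 gives 2029/05/27, which is the last day of the review period.
From Sunday, 2029/05/27, 15 business days (May 28, May 29, May 30, May 31, …, Jun 13, Jun 14, Jun 15, skipping weekends) brings us to Friday, 2029/06/15, which is the last day of the objection period.
The last day of the appeal period: 76 calendar days after 2029/06/15 is 2029/08/30.
The date closing becomes effective: 2029/08/30 + 68 days = 2029/11/06. 2029/11/06 is a Tuesday and is not a listed holiday, so no roll-forward applies.

2029/11/06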